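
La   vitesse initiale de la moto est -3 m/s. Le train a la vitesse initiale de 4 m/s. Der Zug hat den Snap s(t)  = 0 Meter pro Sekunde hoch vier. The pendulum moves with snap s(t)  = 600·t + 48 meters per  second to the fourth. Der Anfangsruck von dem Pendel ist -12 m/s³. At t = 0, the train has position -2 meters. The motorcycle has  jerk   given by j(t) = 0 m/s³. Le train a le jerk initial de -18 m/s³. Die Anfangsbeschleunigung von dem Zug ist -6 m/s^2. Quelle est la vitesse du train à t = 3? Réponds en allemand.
Um dies zu lösen, müssen wir 3 Integrale unserer Gleichung für den Snap s(t) = 0 finden. Die Stammfunktion von dem Snap ist der Ruck. Mit j(0) = -18 erhalten wir j(t) = -18. Durch Integration von dem Ruck und Verwendung der Anfangsbedingung a(0) = -6, erhalten wir a(t) = -18·t - 6. Durch Integration von der Beschleunigung und Verwendung der Anfangsbedingung v(0) = 4, erhalten wir v(t) = -9·t^2 - 6·t + 4. Mit v(t) = -9·t^2 - 6·t + 4 und Einsetzen von t = 3, finden wir v = -95.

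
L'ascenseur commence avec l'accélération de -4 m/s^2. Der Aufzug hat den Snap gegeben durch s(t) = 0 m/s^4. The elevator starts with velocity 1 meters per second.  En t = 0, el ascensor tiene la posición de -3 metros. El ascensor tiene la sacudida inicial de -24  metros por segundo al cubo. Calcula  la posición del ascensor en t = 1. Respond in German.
Wir müssen unsere Gleichung für den Snap s(t) = 0 4-mal integrieren. Die Stammfunktion von dem Snap ist der Ruck. Mit j(0) = -24 erhalten wir j(t) = -24. Durch Integration von dem Ruck und Verwendung der Anfangsbedingung a(0) = -4, erhalten wir a(t) = -24·t - 4. Das Integral von der Beschleunigung, mit v(0) = 1, ergibt die Geschwindigkeit: v(t) = -12·t^2 - 4·t + 1. Durch Integration von der Geschwindigkeit und Verwendung der Anfangsbedingung x(0) = -3, erhalten wir x(t) = -4·t^3 - 2·t^2 + t - 3. Wir haben die Position x(t) = -4·t^3 - 2·t^2 + t - 3. Durch Einsetzen von t = 1: x(1) = -8.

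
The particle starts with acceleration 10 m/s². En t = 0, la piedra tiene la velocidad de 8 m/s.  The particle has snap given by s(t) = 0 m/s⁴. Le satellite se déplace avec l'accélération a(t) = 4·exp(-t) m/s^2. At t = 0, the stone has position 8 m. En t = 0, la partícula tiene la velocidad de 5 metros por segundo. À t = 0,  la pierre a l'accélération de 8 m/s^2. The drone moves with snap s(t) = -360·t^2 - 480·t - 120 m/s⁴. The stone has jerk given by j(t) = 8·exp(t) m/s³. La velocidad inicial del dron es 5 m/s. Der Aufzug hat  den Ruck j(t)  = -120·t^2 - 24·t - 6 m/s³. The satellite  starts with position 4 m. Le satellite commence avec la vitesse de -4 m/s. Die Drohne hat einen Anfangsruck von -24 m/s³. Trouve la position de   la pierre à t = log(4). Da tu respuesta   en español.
Debemos encontrar la antiderivada de nuestra ecuación de la sacudida j(t) = 8·exp(t) 3 veces. La antiderivada de la sacudida, con a(0) = 8, da la aceleración: a(t) = 8·exp(t). Integrando la aceleración y usando la condición inicial v(0) = 8, obtenemos v(t) = 8·exp(t). Integrando la velocidad y usando la condición inicial x(0) = 8, obtenemos x(t) = 8·exp(t). Usando x(t) = 8·exp(t) y sustituyendo t = log(4), encontramos x = 32.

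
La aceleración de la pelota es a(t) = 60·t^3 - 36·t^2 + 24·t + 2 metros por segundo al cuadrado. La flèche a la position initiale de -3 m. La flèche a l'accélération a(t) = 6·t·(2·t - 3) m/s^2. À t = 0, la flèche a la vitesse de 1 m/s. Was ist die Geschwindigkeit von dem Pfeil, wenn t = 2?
Wir müssen unsere Gleichung für die Beschleunigung a(t) = 6·t·(2·t - 3) 1-mal integrieren. Mit ∫a(t)dt und Anwendung von v(0) = 1, finden wir v(t) = 4·t^3 - 9·t^2 + 1. Aus der Gleichung für die Geschwindigkeit v(t) = 4·t^3 - 9·t^2 + 1, setzen wir t = 2 ein und erhalten v = -3.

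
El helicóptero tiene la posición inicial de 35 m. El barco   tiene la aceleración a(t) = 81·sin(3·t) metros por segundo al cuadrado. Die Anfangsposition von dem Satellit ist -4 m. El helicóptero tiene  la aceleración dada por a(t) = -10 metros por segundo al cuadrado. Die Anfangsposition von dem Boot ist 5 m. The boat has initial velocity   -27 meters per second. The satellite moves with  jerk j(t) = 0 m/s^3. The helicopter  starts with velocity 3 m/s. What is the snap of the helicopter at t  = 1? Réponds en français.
En partant de l'accélération a(t) = -10, nous prenons 2 dérivées. En dérivant l'accélération, nous obtenons le jerk: j(t) = 0. La dérivée du jerk donne le snap: s(t) = 0. De l'équation du snap s(t) = 0, nous substituons t = 1 pour obtenir s = 0.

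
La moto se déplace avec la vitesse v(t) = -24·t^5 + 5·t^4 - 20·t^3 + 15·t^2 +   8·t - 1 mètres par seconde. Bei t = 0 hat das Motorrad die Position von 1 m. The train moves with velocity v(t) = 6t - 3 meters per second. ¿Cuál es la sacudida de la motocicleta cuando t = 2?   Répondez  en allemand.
Wir müssen unsere Gleichung für die Geschwindigkeit v(t) = -24·t^5 + 5·t^4 - 20·t^3 + 15·t^2 + 8·t - 1 2-mal ableiten. Durch Ableiten von der Geschwindigkeit erhalten wir die Beschleunigung: a(t) = -120·t^4 + 20·t^3 - 60·t^2 + 30·t + 8. Mit d/dt von a(t) finden wir j(t) = -480·t^3 + 60·t^2 - 120·t + 30. Aus der Gleichung für den Ruck j(t) = -480·t^3 + 60·t^2 - 120·t + 30, setzen wir t = 2 ein und erhalten j = -3810.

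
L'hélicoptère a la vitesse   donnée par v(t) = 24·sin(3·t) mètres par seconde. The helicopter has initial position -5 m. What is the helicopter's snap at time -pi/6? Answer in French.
Pour résoudre ceci, nous devons prendre 3 dérivées de notre équation de la vitesse v(t) = 24·sin(3·t). En prenant d/dt de v(t), nous trouvons a(t) = 72·cos(3·t). En dérivant l'accélération, nous obtenons le jerk: j(t) = -216·sin(3·t). La dérivée du jerk donne le snap: s(t) = -648·cos(3·t). Nous avons le snap s(t) = -648·cos(3·t). En substituant t = -pi/6: s(-pi/6) = 0.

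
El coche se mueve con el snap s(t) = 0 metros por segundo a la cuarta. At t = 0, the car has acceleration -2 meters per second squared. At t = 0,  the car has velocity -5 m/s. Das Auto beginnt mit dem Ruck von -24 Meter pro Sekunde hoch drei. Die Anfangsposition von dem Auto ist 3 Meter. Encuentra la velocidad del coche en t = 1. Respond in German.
Wir müssen das Integral unserer Gleichung für den Snap s(t) = 0 3-mal finden. Die Stammfunktion von dem Snap ist der Ruck. Mit j(0) = -24 erhalten wir j(t) = -24. Die Stammfunktion von dem Ruck ist die Beschleunigung. Mit a(0) = -2 erhalten wir a(t) = -24·t - 2. Durch Integration von der Beschleunigung und Verwendung der Anfangsbedingung v(0) = -5, erhalten wir v(t) = -12·t^2 - 2·t - 5. Mit v(t) = -12·t^2 - 2·t - 5 und Einsetzen von t = 1, finden wir v = -19.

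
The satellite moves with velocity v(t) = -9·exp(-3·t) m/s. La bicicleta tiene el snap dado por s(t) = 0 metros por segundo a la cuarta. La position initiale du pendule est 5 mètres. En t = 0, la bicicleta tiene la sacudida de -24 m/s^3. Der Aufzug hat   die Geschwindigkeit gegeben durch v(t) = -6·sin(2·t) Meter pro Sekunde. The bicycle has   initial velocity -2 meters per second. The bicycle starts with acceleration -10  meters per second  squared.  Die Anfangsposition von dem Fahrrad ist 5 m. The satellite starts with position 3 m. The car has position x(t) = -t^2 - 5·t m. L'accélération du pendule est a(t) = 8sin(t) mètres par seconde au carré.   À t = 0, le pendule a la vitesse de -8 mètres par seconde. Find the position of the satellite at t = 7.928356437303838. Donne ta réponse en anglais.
To find the answer, we compute 1 integral of v(t) = -9·exp(-3·t). Finding the antiderivative of v(t) and using x(0) = 3: x(t) = 3·exp(-3·t). We have position x(t) = 3·exp(-3·t). Substituting t = 7.928356437303838: x(7.928356437303838) = 1.40409631923895E-10.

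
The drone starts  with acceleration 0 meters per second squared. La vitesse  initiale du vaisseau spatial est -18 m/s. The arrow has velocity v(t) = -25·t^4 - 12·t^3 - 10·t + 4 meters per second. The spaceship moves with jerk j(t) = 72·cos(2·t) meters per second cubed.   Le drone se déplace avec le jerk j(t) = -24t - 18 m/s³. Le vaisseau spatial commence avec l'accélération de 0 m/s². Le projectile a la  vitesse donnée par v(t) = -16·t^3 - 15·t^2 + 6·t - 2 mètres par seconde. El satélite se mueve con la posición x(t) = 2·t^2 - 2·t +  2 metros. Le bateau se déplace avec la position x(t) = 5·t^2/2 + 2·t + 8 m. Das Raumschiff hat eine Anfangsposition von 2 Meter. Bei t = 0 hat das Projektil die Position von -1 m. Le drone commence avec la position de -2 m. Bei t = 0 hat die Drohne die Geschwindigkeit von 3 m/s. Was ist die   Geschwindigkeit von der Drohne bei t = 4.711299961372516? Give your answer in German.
Wir müssen unsere Gleichung für den Ruck j(t) = -24·t - 18 2-mal integrieren. Das Integral von dem Ruck ist die Beschleunigung. Mit a(0) = 0 erhalten wir a(t) = 6·t·(-2·t - 3). Durch Integration von der Beschleunigung und Verwendung der Anfangsbedingung v(0) = 3, erhalten wir v(t) = -4·t^3 - 9·t^2 + 3. Wir haben die Geschwindigkeit v(t) = -4·t^3 - 9·t^2 + 3. Durch Einsetzen von t = 4.711299961372516: v(4.711299961372516) = -615.061727133177.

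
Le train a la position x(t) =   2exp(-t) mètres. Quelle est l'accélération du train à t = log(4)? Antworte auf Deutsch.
Wir müssen unsere Gleichung für die Position x(t) = 2·exp(-t) 2-mal ableiten. Durch Ableiten von der Position erhalten wir die Geschwindigkeit: v(t) = -2·exp(-t). Die Ableitung von der Geschwindigkeit ergibt die Beschleunigung: a(t) = 2·exp(-t). Mit a(t) = 2·exp(-t) und Einsetzen von t = log(4), finden wir a = 1/2.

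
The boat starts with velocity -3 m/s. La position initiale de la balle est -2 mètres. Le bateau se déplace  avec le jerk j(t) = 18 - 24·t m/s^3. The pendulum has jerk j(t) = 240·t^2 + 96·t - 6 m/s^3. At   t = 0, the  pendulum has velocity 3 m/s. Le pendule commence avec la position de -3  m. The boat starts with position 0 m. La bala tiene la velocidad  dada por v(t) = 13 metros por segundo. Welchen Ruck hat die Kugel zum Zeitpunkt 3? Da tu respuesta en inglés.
We must differentiate our velocity equation v(t) = 13 2 times. The derivative of velocity gives acceleration: a(t) = 0. Taking d/dt of a(t), we find j(t) = 0. From the given jerk equation j(t) = 0, we substitute t = 3 to get j = 0.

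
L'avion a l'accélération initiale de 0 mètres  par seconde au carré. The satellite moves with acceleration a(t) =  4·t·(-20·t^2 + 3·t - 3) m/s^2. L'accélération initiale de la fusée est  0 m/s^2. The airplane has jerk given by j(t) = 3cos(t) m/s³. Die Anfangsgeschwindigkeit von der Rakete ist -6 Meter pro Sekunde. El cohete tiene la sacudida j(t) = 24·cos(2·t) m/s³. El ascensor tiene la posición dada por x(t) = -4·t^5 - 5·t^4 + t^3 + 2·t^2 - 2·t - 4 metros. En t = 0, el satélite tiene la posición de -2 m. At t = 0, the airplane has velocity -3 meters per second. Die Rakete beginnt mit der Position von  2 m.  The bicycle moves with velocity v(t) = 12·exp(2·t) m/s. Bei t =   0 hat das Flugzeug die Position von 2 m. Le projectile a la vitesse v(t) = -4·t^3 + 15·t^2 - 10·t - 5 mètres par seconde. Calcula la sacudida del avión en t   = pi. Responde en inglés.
Using j(t) = 3·cos(t) and substituting t = pi, we find j = -3.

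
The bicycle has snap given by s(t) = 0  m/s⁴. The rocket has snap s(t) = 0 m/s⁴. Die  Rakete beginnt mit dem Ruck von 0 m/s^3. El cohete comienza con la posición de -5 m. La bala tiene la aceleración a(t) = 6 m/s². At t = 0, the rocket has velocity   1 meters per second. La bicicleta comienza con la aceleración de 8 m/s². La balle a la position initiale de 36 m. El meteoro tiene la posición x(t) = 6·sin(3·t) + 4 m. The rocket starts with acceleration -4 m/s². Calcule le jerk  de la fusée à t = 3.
Pour résoudre ceci, nous devons prendre 1 intégrale de notre équation du snap s(t) = 0. L'intégrale du snap est le jerk. En utilisant j(0) = 0, nous obtenons j(t) = 0. En utilisant j(t) = 0 et en substituant t = 3, nous trouvons j = 0.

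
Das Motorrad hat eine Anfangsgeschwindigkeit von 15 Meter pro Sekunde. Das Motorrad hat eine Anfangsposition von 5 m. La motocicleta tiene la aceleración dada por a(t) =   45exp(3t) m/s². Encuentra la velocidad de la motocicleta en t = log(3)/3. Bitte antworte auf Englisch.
To solve this, we need to take 1 antiderivative of our acceleration equation a(t) = 45·exp(3·t). Integrating acceleration and using the initial condition v(0) = 15, we get v(t) = 15·exp(3·t). Using v(t) = 15·exp(3·t) and substituting t = log(3)/3, we find v = 45.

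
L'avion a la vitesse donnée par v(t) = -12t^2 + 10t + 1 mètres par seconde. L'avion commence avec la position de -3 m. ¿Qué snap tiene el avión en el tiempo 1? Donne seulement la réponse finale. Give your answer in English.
The answer is 0.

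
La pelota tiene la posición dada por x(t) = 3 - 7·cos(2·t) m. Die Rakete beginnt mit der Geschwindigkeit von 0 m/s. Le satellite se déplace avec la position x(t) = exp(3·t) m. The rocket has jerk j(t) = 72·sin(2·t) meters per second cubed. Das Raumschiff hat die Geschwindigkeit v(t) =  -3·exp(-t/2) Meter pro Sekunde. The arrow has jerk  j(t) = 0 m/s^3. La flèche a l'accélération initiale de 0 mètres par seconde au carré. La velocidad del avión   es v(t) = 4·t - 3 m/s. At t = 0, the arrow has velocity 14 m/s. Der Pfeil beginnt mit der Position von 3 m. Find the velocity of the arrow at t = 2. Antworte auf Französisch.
Pour résoudre ceci, nous devons prendre 2 intégrales de notre équation du jerk j(t) = 0. En prenant ∫j(t)dt et en appliquant a(0) = 0, nous trouvons a(t) = 0. En intégrant l'accélération et en utilisant la condition initiale v(0) = 14, nous obtenons v(t) = 14. En utilisant v(t) = 14 et en substituant t = 2, nous trouvons v = 14.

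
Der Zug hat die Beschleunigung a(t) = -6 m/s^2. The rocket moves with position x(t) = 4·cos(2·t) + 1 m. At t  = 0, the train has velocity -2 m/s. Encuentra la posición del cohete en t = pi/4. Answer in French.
En utilisant x(t) = 4·cos(2·t) + 1 et en substituant t = pi/4, nous trouvons x = 1.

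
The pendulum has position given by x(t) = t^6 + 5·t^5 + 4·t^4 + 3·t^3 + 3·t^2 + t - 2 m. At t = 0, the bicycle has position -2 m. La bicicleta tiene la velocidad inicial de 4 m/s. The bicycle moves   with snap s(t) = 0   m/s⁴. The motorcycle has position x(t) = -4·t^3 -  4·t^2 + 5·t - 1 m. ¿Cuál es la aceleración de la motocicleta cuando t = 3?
Partiendo de la posición x(t) = -4·t^3 - 4·t^2 + 5·t - 1, tomamos 2 derivadas. La derivada de la posición da la velocidad: v(t) = -12·t^2 - 8·t + 5. Derivando la velocidad, obtenemos la aceleración: a(t) = -24·t - 8. De la ecuación de la aceleración a(t) = -24·t - 8, sustituimos t = 3 para obtener a = -80.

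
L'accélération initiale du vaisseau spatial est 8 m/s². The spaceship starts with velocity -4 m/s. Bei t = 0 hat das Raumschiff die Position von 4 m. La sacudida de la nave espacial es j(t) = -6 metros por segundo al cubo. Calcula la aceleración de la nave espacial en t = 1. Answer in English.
Starting from jerk j(t) = -6, we take 1 integral. The integral of jerk is acceleration. Using a(0) = 8, we get a(t) = 8 - 6·t. Using a(t) = 8 - 6·t and substituting t = 1, we find a = 2.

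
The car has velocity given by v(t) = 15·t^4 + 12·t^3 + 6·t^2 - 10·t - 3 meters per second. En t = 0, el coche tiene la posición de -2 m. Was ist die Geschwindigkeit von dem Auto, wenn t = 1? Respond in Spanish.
De la ecuación de la velocidad v(t) = 15·t^4 + 12·t^3 + 6·t^2 - 10·t - 3, sustituimos t = 1 para obtener v = 20.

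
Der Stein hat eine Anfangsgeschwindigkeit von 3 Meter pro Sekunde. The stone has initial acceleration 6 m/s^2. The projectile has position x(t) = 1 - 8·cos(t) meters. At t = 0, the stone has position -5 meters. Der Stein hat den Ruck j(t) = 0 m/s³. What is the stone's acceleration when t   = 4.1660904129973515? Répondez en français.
Nous devons intégrer notre équation du jerk j(t) = 0 1 fois. L'intégrale du jerk est l'accélération. En utilisant a(0) = 6, nous obtenons a(t) = 6. En utilisant a(t) = 6 et en substituant t = 4.1660904129973515, nous trouvons a = 6.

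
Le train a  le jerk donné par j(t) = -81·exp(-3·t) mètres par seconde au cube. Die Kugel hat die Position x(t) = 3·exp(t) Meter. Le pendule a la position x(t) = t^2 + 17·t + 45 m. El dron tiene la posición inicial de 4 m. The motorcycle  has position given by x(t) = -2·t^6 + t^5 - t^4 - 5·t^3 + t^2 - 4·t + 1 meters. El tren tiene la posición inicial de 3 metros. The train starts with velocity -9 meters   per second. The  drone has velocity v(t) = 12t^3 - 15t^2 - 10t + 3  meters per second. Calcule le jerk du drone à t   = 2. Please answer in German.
Wir müssen unsere Gleichung für die Geschwindigkeit v(t) = 12·t^3 - 15·t^2 - 10·t + 3 2-mal ableiten. Die Ableitung von der Geschwindigkeit ergibt die Beschleunigung: a(t) = 36·t^2 - 30·t - 10. Mit d/dt von a(t) finden wir j(t) = 72·t - 30. Aus der Gleichung für den Ruck j(t) = 72·t - 30, setzen wir t = 2 ein und erhalten j = 114.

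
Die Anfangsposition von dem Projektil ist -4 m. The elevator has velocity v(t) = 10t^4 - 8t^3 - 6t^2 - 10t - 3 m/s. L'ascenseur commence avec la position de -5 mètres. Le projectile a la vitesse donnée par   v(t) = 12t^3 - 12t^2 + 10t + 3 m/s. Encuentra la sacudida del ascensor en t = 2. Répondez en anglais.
Starting from velocity v(t) = 10·t^4 - 8·t^3 - 6·t^2 - 10·t - 3, we take 2 derivatives. Differentiating velocity, we get acceleration: a(t) = 40·t^3 - 24·t^2 - 12·t - 10. Taking d/dt of a(t), we find j(t) = 120·t^2 - 48·t - 12. From the given jerk equation j(t) = 120·t^2 - 48·t - 12, we substitute t = 2 to get j = 372.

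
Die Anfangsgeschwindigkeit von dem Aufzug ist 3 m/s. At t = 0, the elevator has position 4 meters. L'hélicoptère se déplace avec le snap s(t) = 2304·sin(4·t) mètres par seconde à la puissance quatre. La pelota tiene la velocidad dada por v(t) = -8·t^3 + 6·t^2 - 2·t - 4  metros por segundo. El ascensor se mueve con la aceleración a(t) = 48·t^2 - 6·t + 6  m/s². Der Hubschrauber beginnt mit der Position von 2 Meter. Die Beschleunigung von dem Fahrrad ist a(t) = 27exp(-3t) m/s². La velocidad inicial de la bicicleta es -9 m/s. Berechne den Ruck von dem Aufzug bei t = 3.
Ausgehend von der Beschleunigung a(t) = 48·t^2 - 6·t + 6, nehmen wir 1 Ableitung. Durch Ableiten von der Beschleunigung erhalten wir den Ruck: j(t) = 96·t - 6. Wir haben den Ruck j(t) = 96·t - 6. Durch Einsetzen von t = 3: j(3) = 282.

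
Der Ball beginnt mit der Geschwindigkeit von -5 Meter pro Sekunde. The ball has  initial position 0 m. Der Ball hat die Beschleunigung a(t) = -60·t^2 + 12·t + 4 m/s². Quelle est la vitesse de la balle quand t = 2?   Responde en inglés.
Starting from acceleration a(t) = -60·t^2 + 12·t + 4, we take 1 integral. The integral of acceleration, with v(0) = -5, gives velocity: v(t) = -20·t^3 + 6·t^2 + 4·t - 5. We have velocity v(t) = -20·t^3 + 6·t^2 + 4·t - 5. Substituting t = 2: v(2) = -133.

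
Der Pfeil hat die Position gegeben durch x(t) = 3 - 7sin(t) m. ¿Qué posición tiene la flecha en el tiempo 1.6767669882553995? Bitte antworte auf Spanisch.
De la ecuación de la posición x(t) = 3 - 7·sin(t), sustituimos t = 1.6767669882553995 para obtener x = -3.96073253391331.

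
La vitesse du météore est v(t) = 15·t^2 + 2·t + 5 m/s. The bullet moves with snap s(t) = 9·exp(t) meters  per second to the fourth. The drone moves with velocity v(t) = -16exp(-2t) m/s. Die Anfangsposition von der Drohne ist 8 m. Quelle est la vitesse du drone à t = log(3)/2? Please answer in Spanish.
Tenemos la velocidad v(t) = -16·exp(-2·t). Sustituyendo t = log(3)/2: v(log(3)/2) = -16/3.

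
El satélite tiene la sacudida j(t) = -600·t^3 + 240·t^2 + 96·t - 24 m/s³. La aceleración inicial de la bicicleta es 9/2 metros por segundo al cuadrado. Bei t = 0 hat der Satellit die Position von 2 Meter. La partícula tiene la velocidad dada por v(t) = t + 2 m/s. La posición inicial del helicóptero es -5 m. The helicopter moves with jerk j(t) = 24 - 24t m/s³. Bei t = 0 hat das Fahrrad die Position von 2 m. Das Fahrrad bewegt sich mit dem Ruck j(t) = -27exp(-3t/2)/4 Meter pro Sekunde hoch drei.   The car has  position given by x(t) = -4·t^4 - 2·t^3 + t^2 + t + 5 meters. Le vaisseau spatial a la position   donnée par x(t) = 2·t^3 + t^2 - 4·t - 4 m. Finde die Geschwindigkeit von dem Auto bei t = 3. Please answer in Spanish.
Debemos derivar nuestra ecuación de la posición x(t) = -4·t^4 - 2·t^3 + t^2 + t + 5 1 vez. Tomando d/dt de x(t), encontramos v(t) = -16·t^3 - 6·t^2 + 2·t + 1. De la ecuación de la velocidad v(t) = -16·t^3 - 6·t^2 + 2·t + 1, sustituimos t = 3 para obtener v = -479.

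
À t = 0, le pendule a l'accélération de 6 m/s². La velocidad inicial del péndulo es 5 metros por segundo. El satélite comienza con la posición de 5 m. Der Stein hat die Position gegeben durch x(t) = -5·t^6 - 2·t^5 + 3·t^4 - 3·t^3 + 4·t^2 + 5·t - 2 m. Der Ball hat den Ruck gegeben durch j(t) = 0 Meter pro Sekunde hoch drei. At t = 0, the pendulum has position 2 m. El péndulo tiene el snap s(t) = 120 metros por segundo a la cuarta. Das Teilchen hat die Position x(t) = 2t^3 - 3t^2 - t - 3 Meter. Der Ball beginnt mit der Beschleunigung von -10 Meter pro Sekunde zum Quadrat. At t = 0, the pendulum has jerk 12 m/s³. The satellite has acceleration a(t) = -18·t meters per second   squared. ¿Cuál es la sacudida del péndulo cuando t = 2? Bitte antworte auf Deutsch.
Wir müssen die Stammfunktion unserer Gleichung für den Snap s(t) = 120 1-mal finden. Durch Integration von dem Snap und Verwendung der Anfangsbedingung j(0) = 12, erhalten wir j(t) = 120·t + 12. Wir haben den Ruck j(t) = 120·t + 12. Durch Einsetzen von t = 2: j(2) = 252.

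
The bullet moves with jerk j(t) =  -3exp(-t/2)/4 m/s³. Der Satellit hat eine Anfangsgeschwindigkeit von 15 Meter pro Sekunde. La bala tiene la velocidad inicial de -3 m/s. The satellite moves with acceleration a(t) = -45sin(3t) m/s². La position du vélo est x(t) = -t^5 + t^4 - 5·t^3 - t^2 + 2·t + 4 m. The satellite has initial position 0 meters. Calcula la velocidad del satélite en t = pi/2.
Para resolver esto, necesitamos tomar 1 integral de nuestra ecuación de la aceleración a(t) = -45·sin(3·t). La antiderivada de la aceleración es la velocidad. Usando v(0) = 15, obtenemos v(t) = 15·cos(3·t). Usando v(t) = 15·cos(3·t) y sustituyendo t = pi/2, encontramos v = 0.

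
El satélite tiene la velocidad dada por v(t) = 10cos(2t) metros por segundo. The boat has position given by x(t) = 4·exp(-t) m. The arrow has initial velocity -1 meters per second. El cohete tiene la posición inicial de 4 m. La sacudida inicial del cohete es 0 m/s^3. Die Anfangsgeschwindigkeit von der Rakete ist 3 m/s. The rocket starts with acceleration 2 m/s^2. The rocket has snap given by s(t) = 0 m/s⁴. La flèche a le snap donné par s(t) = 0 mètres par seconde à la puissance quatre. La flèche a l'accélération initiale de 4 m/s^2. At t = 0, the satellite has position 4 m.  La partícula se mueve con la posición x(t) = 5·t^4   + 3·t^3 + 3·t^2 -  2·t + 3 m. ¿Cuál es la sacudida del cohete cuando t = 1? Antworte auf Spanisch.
Necesitamos integrar nuestra ecuación del snap s(t) = 0 1 vez. La antiderivada del snap es la sacudida. Usando j(0) = 0, obtenemos j(t) = 0. De la ecuación de la sacudida j(t) = 0, sustituimos t = 1 para obtener j = 0.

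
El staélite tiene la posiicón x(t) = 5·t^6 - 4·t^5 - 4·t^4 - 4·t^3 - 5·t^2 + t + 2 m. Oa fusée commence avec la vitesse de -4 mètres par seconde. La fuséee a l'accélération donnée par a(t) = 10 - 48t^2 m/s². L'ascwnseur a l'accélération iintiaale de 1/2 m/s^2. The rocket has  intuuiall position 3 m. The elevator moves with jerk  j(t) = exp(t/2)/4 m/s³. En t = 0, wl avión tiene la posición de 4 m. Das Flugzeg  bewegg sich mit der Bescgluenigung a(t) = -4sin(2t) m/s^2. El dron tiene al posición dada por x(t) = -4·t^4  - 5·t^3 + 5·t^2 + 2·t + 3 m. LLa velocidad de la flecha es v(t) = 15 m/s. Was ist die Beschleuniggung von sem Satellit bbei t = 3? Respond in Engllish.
To solve this, we need to take 2 derivatives of our position equation x(t) = 5·t^6 - 4·t^5 - 4·t^4 - 4·t^3 - 5·t^2 + t + 2. The derivative of position gives velocity: v(t) = 30·t^5 - 20·t^4 - 16·t^3 - 12·t^2 - 10·t + 1. The derivative of velocity gives acceleration: a(t) = 150·t^4 - 80·t^3 - 48·t^2 - 24·t - 10. We have acceleration a(t) = 150·t^4 - 80·t^3 - 48·t^2 - 24·t - 10. Substituting t = 3: a(3) = 9476.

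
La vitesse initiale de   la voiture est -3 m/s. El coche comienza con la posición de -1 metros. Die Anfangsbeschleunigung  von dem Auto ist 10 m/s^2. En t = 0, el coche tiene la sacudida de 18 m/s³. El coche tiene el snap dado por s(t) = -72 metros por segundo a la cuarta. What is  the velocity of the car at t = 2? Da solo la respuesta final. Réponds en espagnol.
La respuesta es -43.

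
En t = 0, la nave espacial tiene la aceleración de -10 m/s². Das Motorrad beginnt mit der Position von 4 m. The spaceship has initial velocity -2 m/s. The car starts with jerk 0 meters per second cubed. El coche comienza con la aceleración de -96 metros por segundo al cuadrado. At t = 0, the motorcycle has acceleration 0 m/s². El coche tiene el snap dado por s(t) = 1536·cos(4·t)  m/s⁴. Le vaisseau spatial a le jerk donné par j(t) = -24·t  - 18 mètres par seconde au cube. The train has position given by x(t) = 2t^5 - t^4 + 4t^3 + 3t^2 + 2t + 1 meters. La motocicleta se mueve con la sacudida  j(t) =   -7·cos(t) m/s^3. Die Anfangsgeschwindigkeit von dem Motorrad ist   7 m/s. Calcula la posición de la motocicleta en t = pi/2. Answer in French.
En partant du jerk j(t) = -7·cos(t), nous prenons 3 intégrales. L'intégrale du jerk est l'accélération. En utilisant a(0) = 0, nous obtenons a(t) = -7·sin(t). En intégrant l'accélération et en utilisant la condition initiale v(0) = 7, nous obtenons v(t) = 7·cos(t). L'intégrale de la vitesse, avec x(0) = 4, donne la position: x(t) = 7·sin(t) + 4. Nous avons la position x(t) = 7·sin(t) + 4. En substituant t = pi/2: x(pi/2) = 11.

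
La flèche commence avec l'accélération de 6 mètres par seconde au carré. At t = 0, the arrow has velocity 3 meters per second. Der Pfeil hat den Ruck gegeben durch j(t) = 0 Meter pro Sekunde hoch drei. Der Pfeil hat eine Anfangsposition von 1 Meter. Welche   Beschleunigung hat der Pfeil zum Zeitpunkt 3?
Wir müssen unsere Gleichung für den Ruck j(t) = 0 1-mal integrieren. Das Integral von dem Ruck ist die Beschleunigung. Mit a(0) = 6 erhalten wir a(t) = 6. Mit a(t) = 6 und Einsetzen von t = 3, finden wir a = 6.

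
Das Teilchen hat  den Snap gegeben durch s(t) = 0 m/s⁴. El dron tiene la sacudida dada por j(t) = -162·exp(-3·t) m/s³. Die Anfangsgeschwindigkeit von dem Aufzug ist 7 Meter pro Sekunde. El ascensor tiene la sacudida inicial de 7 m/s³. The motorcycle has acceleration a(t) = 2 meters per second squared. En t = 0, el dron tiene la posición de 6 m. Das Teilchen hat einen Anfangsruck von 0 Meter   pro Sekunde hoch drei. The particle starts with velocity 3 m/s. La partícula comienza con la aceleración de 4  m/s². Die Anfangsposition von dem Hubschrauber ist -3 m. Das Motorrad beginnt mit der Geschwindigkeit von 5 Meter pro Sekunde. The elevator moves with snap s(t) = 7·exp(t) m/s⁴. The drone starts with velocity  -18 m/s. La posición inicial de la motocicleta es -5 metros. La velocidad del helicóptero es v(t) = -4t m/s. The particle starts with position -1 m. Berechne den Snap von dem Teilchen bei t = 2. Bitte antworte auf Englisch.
Using s(t) = 0 and substituting t = 2, we find s = 0.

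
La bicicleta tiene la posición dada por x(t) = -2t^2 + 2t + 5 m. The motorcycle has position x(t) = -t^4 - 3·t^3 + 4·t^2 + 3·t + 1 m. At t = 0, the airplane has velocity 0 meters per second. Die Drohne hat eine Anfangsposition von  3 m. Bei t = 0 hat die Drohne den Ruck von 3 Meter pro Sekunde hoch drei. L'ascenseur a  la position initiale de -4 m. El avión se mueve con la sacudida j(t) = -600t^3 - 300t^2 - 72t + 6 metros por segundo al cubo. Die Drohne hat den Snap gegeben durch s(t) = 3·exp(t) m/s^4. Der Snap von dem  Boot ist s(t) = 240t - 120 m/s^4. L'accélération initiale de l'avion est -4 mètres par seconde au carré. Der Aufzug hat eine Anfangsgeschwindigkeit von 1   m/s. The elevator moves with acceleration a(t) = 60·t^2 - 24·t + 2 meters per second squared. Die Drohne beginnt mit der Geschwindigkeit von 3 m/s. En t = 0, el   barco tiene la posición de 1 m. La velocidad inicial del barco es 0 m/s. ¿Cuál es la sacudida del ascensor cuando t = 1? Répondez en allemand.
Um dies zu lösen, müssen wir 1 Ableitung unserer Gleichung für die Beschleunigung a(t) = 60·t^2 - 24·t + 2 nehmen. Die Ableitung von der Beschleunigung ergibt den Ruck: j(t) = 120·t - 24. Aus der Gleichung für den Ruck j(t) = 120·t - 24, setzen wir t = 1 ein und erhalten j = 96.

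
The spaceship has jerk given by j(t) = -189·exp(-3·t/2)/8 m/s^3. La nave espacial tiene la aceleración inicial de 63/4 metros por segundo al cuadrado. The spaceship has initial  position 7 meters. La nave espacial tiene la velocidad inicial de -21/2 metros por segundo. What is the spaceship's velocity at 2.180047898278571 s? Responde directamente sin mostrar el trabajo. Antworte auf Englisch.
The velocity at t = 2.180047898278571 is v = -0.399038813351012.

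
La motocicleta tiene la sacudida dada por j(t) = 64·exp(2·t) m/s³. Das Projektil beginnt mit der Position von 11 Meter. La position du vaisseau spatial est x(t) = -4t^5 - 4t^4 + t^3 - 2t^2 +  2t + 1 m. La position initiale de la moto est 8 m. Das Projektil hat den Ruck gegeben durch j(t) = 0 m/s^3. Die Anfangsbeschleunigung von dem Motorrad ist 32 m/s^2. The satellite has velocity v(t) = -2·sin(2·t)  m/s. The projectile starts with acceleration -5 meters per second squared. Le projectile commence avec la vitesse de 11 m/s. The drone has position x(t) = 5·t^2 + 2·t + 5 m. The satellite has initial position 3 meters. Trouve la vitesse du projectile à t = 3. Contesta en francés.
Pour résoudre ceci, nous devons prendre 2 intégrales de notre équation du jerk j(t) = 0. La primitive du jerk, avec a(0) = -5, donne l'accélération: a(t) = -5. En prenant ∫a(t)dt et en appliquant v(0) = 11, nous trouvons v(t) = 11 - 5·t. Nous avons la vitesse v(t) = 11 - 5·t. En substituant t = 3: v(3) = -4.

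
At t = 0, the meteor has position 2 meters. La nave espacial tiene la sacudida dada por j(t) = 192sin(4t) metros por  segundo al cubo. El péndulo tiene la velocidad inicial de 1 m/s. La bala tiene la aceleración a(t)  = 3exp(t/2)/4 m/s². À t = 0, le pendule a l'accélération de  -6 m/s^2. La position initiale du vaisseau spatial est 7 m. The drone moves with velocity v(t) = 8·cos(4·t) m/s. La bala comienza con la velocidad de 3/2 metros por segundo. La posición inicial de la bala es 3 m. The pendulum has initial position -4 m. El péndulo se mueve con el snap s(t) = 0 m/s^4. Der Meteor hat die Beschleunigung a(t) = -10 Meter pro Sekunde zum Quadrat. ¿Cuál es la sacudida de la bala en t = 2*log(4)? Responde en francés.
En partant de l'accélération a(t) = 3·exp(t/2)/4, nous prenons 1 dérivée. La dérivée de l'accélération donne le jerk: j(t) = 3·exp(t/2)/8. En utilisant j(t) = 3·exp(t/2)/8 et en substituant t = 2*log(4), nous trouvons j = 3/2.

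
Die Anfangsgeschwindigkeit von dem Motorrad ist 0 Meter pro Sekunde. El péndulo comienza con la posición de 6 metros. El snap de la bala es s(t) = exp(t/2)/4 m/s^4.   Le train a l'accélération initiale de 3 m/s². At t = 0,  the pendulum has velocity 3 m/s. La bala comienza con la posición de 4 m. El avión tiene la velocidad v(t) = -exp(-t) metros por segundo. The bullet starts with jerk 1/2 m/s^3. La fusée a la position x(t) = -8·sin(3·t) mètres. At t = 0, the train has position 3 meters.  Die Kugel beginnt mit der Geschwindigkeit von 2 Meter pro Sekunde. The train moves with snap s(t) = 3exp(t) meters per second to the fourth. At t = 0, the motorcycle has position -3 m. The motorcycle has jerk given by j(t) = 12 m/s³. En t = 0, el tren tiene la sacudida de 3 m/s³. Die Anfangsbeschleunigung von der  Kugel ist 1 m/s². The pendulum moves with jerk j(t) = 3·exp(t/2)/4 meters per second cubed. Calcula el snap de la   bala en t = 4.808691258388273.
De la ecuación del snap s(t) = exp(t/2)/4, sustituimos t = 4.808691258388273 para obtener s = 2.76779581305400.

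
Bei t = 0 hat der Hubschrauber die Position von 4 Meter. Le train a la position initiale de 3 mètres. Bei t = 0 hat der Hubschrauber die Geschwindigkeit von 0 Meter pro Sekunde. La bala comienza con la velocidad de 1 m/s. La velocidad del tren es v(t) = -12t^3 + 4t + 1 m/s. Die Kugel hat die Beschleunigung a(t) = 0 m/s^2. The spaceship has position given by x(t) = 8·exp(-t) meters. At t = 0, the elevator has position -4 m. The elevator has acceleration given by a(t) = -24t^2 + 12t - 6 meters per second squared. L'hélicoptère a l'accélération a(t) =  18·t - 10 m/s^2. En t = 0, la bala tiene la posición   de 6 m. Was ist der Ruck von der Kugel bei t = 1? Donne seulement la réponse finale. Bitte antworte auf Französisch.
La réponse est 0.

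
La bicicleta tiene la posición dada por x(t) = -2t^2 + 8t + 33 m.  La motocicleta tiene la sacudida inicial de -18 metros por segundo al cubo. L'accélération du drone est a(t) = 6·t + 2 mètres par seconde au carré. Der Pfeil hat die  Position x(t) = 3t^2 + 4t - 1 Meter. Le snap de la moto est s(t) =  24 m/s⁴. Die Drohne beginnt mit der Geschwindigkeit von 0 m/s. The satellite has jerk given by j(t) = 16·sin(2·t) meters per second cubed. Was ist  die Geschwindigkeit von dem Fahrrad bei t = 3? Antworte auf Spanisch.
Para resolver esto, necesitamos tomar 1 derivada de nuestra ecuación de la posición x(t) = -2·t^2 + 8·t + 33. Derivando la posición, obtenemos la velocidad: v(t) = 8 - 4·t. De la ecuación de la velocidad v(t) = 8 - 4·t, sustituimos t = 3 para obtener v = -4.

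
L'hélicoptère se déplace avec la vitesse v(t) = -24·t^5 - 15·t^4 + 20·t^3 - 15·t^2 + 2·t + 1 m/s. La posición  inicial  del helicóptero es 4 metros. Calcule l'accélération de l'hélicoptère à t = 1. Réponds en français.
Pour résoudre ceci, nous devons prendre 1 dérivée de notre équation de la vitesse v(t) = -24·t^5 - 15·t^4 + 20·t^3 - 15·t^2 + 2·t + 1. La dérivée de la vitesse donne l'accélération: a(t) = -120·t^4 - 60·t^3 + 60·t^2 - 30·t + 2. Nous avons l'accélération a(t) = -120·t^4 - 60·t^3 + 60·t^2 - 30·t + 2. En substituant t = 1: a(1) = -148.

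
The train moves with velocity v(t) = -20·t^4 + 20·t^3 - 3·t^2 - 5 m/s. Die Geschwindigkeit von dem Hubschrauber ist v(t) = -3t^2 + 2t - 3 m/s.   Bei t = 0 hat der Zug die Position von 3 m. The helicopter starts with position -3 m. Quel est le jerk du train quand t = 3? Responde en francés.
Pour résoudre ceci, nous devons prendre 2 dérivées de notre équation de la vitesse v(t) = -20·t^4 + 20·t^3 - 3·t^2 - 5. La dérivée de la vitesse donne l'accélération: a(t) = -80·t^3 + 60·t^2 - 6·t. La dérivée de l'accélération donne le jerk: j(t) = -240·t^2 + 120·t - 6. Nous avons le jerk j(t) = -240·t^2 + 120·t - 6. En substituant t = 3: j(3) = -1806.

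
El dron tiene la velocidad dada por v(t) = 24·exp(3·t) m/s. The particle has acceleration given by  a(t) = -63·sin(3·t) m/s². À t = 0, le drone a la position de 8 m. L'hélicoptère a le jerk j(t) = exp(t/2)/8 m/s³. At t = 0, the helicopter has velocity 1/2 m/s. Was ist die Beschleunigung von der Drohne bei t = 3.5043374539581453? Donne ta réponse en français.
Pour résoudre ceci, nous devons prendre 1 dérivée de notre équation de la vitesse v(t) = 24·exp(3·t). La dérivée de la vitesse donne l'accélération: a(t) = 72·exp(3·t). Nous avons l'accélération a(t) = 72·exp(3·t). En substituant t = 3.5043374539581453: a(3.5043374539581453) = 2648962.15304389.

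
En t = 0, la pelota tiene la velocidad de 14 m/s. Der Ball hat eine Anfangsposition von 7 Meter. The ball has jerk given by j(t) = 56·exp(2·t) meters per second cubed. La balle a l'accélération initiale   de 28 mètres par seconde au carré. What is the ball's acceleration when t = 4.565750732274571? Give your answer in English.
To find the answer, we compute 1 antiderivative of j(t) = 56·exp(2·t). The integral of jerk, with a(0) = 28, gives acceleration: a(t) = 28·exp(2·t). From the given acceleration equation a(t) = 28·exp(2·t), we substitute t = 4.565750732274571 to get a = 258772.861873252.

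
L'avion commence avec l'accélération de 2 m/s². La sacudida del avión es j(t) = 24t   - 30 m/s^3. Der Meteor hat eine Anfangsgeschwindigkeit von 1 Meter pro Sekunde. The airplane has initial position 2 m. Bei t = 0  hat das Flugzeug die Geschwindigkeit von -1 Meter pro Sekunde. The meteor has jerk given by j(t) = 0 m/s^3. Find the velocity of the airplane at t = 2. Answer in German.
Wir müssen unsere Gleichung für den Ruck j(t) = 24·t - 30 2-mal integrieren. Die Stammfunktion von dem Ruck ist die Beschleunigung. Mit a(0) = 2 erhalten wir a(t) = 12·t^2 - 30·t + 2. Durch Integration von der Beschleunigung und Verwendung der Anfangsbedingung v(0) = -1, erhalten wir v(t) = 4·t^3 - 15·t^2 + 2·t - 1. Wir haben die Geschwindigkeit v(t) = 4·t^3 - 15·t^2 + 2·t - 1. Durch Einsetzen von t = 2: v(2) = -25.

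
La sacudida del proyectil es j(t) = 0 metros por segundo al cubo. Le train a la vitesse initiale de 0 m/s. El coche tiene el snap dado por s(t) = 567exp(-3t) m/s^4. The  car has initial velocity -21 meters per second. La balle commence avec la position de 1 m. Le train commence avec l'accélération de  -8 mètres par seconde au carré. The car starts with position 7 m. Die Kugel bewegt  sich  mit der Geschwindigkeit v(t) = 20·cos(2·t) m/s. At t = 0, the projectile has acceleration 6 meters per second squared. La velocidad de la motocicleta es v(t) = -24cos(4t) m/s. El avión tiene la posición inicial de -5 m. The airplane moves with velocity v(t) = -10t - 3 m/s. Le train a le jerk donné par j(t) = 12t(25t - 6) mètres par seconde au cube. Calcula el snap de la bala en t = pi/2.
Partiendo de la velocidad v(t) = 20·cos(2·t), tomamos 3 derivadas. Derivando la velocidad, obtenemos la aceleración: a(t) = -40·sin(2·t). La derivada de la aceleración da la sacudida: j(t) = -80·cos(2·t). Tomando d/dt de j(t), encontramos s(t) = 160·sin(2·t). Tenemos el snap s(t) = 160·sin(2·t). Sustituyendo t = pi/2: s(pi/2) = 0.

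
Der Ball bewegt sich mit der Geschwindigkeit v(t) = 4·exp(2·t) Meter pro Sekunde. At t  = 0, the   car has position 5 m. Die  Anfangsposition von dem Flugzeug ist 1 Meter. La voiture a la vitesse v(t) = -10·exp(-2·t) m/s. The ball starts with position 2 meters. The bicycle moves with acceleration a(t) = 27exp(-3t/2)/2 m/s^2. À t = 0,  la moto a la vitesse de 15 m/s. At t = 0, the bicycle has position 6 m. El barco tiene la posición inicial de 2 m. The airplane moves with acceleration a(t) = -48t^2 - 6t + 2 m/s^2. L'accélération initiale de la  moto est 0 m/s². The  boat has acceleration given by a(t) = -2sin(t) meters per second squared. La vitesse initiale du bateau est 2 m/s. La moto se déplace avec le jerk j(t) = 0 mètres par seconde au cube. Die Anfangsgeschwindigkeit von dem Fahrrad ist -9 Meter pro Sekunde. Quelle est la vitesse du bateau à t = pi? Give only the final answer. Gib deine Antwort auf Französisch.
La vitesse à t = pi est v = -2.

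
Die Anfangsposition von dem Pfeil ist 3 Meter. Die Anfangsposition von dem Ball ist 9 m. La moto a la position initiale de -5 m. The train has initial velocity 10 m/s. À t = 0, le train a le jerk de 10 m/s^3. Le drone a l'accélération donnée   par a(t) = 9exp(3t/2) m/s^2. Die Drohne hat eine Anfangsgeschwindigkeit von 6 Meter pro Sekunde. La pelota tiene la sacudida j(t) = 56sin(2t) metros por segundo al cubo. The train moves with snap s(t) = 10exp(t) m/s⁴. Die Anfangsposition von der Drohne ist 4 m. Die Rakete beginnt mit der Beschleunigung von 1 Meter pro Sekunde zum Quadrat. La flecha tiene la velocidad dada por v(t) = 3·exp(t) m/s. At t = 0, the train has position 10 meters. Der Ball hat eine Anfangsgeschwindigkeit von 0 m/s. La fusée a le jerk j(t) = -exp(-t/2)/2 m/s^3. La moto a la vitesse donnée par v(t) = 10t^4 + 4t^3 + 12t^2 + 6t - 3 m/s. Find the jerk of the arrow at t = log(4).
Starting from velocity v(t) = 3·exp(t), we take 2 derivatives. Taking d/dt of v(t), we find a(t) = 3·exp(t). Taking d/dt of a(t), we find j(t) = 3·exp(t). We have jerk j(t) = 3·exp(t). Substituting t = log(4): j(log(4)) = 12.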